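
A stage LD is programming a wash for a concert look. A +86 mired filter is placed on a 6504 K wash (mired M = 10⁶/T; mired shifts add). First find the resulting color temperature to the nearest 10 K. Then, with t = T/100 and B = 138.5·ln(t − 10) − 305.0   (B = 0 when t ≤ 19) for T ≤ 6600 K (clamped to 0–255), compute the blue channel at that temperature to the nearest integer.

M_in = 10⁶/6504 = 153.75; M_out = 153.75 + (+86) = 239.75.
T_out = 10⁶/239.75 = 4171.0 K → 4170 K; t = 41.7.
B = 138.5·ln(41.7 − 10) − 305.0 = 138.5·ln 31.7 − 305.0 = 138.5·3.4563 − 305.0 = 173.700.
Rounded: 174.

174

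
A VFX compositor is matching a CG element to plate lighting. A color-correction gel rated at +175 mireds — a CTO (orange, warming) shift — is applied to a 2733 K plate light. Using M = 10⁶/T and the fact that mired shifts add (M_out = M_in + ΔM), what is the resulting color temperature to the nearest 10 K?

1850 K

M_in = 10⁶/2733 = 365.90 mireds.
M_out = 365.90 + (+175) = 540.90 mireds.
T_out = 10⁶/540.90 = 1848.8 K → 1850 K.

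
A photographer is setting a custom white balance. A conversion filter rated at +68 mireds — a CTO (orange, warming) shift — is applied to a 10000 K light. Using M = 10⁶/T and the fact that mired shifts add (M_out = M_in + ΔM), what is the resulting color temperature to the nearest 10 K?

M_in = 10⁶/10000 = 100.00 mireds.
M_out = 100.00 + (+68) = 168.00 mireds.
T_out = 10⁶/168.00 = 5952.4 K → 5950 K.

5950 K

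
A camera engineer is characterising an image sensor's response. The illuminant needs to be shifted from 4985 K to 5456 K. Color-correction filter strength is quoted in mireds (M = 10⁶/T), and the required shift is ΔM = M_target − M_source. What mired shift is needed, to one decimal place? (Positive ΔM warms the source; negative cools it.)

M_source = 10⁶/4985 = 200.602; M_target = 10⁶/5456 = 183.284.
ΔM = 183.284 − 200.602 = -17.317 → -17.3 mireds, a cooling shift.

-17.3 mireds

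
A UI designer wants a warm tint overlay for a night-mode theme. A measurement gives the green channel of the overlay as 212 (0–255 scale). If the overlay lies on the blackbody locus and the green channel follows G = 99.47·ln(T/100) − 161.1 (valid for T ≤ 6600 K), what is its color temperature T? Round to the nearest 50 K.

4250 K

ln t = (212 + 161.1) / 99.47 = 3.7509.
t = e^3.7509 = 42.559.
T = 100·t = 4256 K → 4250 K to the nearest 50 K.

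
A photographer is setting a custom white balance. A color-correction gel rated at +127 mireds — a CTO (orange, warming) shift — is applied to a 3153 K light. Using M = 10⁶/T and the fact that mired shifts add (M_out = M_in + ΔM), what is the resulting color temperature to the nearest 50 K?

M_in = 10⁶/3153 = 317.16 mireds.
M_out = 317.16 + (+127) = 444.16 mireds.
T_out = 10⁶/444.16 = 2251.4 K → 2250 K.

2250 K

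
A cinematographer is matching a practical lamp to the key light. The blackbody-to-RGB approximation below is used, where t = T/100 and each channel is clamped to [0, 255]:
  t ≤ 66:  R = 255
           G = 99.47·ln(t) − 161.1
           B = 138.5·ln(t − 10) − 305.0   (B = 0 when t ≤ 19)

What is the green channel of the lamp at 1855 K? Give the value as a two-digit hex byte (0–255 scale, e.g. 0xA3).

0x81

t = 1855/100 = 18.55; the t ≤ 66 branch applies.
G = 99.47·ln 18.55 − 161.1 = 99.47·2.9205 − 161.1 = 129.399.
Rounded: 129; in hex, 0x81.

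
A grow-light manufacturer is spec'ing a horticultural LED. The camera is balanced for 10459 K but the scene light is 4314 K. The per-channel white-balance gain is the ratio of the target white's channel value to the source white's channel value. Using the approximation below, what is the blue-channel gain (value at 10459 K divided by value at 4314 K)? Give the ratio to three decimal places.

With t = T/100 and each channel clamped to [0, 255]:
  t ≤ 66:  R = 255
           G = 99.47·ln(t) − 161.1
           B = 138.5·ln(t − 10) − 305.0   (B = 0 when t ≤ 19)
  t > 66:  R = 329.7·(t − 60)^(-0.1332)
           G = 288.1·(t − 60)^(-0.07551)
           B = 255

1.418

At 4314 K (t = 43.14):
  B = 138.5·ln(43.14 − 10) − 305.0 = 138.5·ln 33.14 − 305.0 = 138.5·3.5007 − 305.0 = 179.853.
At 10459 K (t = 104.59):
  B = 255 by definition for t > 66.
Gain = 255.000 / 179.853 = 1.4178 → 1.418.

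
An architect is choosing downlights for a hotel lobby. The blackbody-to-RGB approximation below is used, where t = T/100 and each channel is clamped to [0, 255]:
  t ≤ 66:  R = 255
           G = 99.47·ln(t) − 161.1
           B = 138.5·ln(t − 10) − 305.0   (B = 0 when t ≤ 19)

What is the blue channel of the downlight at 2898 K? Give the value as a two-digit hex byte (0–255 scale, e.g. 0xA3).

t = 2898/100 = 28.98; the t ≤ 66 branch applies.
B = 138.5·ln(28.98 − 10) − 305.0 = 138.5·ln 18.98 − 305.0 = 138.5·2.9434 − 305.0 = 102.659.
Rounded: 103; in hex, 0x67.

0x67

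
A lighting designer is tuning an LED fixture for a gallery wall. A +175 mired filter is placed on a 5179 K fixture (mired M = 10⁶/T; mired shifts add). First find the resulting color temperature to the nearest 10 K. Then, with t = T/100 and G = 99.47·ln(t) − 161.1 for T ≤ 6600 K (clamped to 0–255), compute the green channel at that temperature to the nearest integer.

167

M_in = 10⁶/5179 = 193.09; M_out = 193.09 + (+175) = 368.09.
T_out = 10⁶/368.09 = 2716.7 K → 2720 K; t = 27.2.
G = 99.47·ln 27.2 − 161.1 = 99.47·3.3032 − 161.1 = 167.471.
Rounded: 167.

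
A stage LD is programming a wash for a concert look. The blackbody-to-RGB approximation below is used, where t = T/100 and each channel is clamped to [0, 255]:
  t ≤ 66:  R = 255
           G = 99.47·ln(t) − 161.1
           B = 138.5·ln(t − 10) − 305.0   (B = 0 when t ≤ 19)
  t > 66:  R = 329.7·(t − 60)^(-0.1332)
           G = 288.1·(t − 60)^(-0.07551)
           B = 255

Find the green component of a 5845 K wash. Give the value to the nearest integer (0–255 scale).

t = 5845/100 = 58.45; the t ≤ 66 branch applies.
G = 99.47·ln 58.45 − 161.1 = 99.47·4.0682 − 161.1 = 243.561.
Rounded: 244.

244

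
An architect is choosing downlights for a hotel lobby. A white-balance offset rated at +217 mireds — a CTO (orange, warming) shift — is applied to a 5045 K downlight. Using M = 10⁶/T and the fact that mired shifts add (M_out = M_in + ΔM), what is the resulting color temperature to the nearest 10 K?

2410 K

M_in = 10⁶/5045 = 198.22 mireds.
M_out = 198.22 + (+217) = 415.22 mireds.
T_out = 10⁶/415.22 = 2408.4 K → 2410 K.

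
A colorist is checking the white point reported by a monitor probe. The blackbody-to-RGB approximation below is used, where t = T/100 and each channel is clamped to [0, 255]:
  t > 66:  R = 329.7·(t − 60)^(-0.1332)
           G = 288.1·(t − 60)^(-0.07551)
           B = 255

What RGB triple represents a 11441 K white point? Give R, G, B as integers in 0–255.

t = 11441/100 = 114.41; the t > 66 branch applies.
R = 329.7·(114.41 − 60)^(-0.1332) = 329.7·54.41^(-0.1332) = 329.7·0.58723 = 193.609.
G = 288.1·(114.41 − 60)^(-0.07551) = 288.1·54.41^(-0.07551) = 288.1·0.73950 = 213.050.
B = 255 by definition for t > 66.
Rounded: (194, 213, 255).

R=194, G=213, B=255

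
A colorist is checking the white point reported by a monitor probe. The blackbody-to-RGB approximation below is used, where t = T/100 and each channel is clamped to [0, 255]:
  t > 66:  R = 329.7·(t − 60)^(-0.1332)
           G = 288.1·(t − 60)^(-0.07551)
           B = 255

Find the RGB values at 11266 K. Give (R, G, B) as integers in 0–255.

t = 11266/100 = 112.66; the t > 66 branch applies.
R = 329.7·(112.66 − 60)^(-0.1332) = 329.7·52.66^(-0.1332) = 329.7·0.58979 = 194.454.
G = 288.1·(112.66 − 60)^(-0.07551) = 288.1·52.66^(-0.07551) = 288.1·0.74133 = 213.577.
B = 255 by definition for t > 66.
Rounded: (194, 214, 255).

(194, 214, 255)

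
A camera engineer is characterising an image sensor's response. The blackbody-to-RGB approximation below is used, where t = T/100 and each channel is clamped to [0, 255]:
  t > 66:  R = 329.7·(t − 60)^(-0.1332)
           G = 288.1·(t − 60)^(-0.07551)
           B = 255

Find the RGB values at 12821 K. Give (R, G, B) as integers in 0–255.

(188, 209, 255)

t = 12821/100 = 128.21; the t > 66 branch applies.
R = 329.7·(128.21 − 60)^(-0.1332) = 329.7·68.21^(-0.1332) = 329.7·0.56981 = 187.867.
G = 288.1·(128.21 − 60)^(-0.07551) = 288.1·68.21^(-0.07551) = 288.1·0.72699 = 209.445.
B = 255 by definition for t > 66.
Rounded: (188, 209, 255).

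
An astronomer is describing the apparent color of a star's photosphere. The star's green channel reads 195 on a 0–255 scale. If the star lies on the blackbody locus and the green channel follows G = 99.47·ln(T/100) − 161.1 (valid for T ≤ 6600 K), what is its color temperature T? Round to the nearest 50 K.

ln t = (195 + 161.1) / 99.47 = 3.5800.
t = e^3.5800 = 35.873.
T = 100·t = 3587 K → 3600 K to the nearest 50 K.

3600 K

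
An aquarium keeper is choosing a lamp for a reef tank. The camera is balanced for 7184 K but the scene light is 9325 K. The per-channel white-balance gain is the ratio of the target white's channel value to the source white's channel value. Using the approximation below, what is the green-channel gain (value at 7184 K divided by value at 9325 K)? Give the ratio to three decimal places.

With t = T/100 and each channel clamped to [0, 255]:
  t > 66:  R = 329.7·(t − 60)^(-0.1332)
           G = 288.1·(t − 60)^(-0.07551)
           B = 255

At 9325 K (t = 93.25):
  G = 288.1·(93.25 − 60)^(-0.07551) = 288.1·33.25^(-0.07551) = 288.1·0.76752 = 221.122.
At 7184 K (t = 71.84):
  G = 288.1·(71.84 − 60)^(-0.07551) = 288.1·11.84^(-0.07551) = 288.1·0.82976 = 239.053.
Gain = 239.053 / 221.122 = 1.0811 → 1.081.

1.081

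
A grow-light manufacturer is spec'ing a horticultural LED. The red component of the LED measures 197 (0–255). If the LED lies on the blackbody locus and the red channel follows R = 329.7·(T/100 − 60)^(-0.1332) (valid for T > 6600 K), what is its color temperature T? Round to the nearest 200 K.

10800 K

(t − 60)^(-0.1332) = 197/329.7 = 0.59751.
t − 60 = 0.59751^(1/-0.1332) = 0.59751^(-7.508) = 47.761, so t = 107.761.
T = 100·t = 10776 K → 10800 K to the nearest 200 K.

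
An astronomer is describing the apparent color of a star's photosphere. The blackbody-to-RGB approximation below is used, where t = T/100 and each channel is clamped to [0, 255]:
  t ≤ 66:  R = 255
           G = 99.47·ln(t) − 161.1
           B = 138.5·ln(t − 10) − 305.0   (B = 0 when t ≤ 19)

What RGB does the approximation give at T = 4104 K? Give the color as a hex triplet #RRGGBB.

#FFD0AB

t = 4104/100 = 41.04; the t ≤ 66 branch applies.
R = 255 by definition for t ≤ 66.
G = 99.47·ln 41.04 − 161.1 = 99.47·3.7145 − 161.1 = 208.386.
B = 138.5·ln(41.04 − 10) − 305.0 = 138.5·ln 31.04 − 305.0 = 138.5·3.4353 − 305.0 = 170.786.
Rounded: (255, 208, 171).
In hex: #FFD0AB.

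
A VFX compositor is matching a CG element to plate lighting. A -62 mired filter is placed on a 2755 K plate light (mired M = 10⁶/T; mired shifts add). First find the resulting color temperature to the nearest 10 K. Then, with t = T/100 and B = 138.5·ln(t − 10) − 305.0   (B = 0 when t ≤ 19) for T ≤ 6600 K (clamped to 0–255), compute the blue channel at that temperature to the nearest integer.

130

M_in = 10⁶/2755 = 362.98; M_out = 362.98 + (-62) = 300.98.
T_out = 10⁶/300.98 = 3322.5 K → 3320 K; t = 33.2.
B = 138.5·ln(33.2 − 10) − 305.0 = 138.5·ln 23.2 − 305.0 = 138.5·3.1442 − 305.0 = 130.465.
Rounded: 130.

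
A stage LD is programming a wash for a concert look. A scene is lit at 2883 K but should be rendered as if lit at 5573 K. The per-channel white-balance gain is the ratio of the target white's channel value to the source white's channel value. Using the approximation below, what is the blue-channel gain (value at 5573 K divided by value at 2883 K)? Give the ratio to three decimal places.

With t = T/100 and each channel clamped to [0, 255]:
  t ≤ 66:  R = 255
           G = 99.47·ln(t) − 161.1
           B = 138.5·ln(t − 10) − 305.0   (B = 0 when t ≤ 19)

At 2883 K (t = 28.83):
  B = 138.5·ln(28.83 − 10) − 305.0 = 138.5·ln 18.83 − 305.0 = 138.5·2.9355 − 305.0 = 101.560.
At 5573 K (t = 55.73):
  B = 138.5·ln(55.73 − 10) − 305.0 = 138.5·ln 45.73 − 305.0 = 138.5·3.8228 − 305.0 = 224.452.
Gain = 224.452 / 101.560 = 2.2100 → 2.210.

2.210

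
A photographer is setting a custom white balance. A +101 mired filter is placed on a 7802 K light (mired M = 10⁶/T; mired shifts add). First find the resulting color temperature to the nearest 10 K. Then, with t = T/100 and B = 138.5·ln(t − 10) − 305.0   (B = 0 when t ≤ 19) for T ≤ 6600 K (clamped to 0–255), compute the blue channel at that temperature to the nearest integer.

M_in = 10⁶/7802 = 128.17; M_out = 128.17 + (+101) = 229.17.
T_out = 10⁶/229.17 = 4363.5 K → 4360 K; t = 43.6.
B = 138.5·ln(43.6 − 10) − 305.0 = 138.5·ln 33.6 − 305.0 = 138.5·3.5145 − 305.0 = 181.762.
Rounded: 182.

182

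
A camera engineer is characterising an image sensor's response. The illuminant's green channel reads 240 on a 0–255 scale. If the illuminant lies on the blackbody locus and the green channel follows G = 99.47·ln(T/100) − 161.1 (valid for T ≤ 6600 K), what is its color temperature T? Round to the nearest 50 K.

ln t = (240 + 161.1) / 99.47 = 4.0324.
t = e^4.0324 = 56.394.
T = 100·t = 5639 K → 5650 K to the nearest 50 K.

5650 K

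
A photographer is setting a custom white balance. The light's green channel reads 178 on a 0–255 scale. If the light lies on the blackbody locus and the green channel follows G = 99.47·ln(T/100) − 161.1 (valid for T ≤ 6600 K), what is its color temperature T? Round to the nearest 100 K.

3000 K

ln t = (178 + 161.1) / 99.47 = 3.4091.
t = e^3.4091 = 30.237.
T = 100·t = 3024 K → 3000 K to the nearest 100 K.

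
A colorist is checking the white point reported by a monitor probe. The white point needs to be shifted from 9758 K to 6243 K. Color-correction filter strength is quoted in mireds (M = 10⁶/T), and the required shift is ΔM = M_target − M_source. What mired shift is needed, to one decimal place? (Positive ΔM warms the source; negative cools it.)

+57.7 mireds

M_source = 10⁶/9758 = 102.480; M_target = 10⁶/6243 = 160.179.
ΔM = 160.179 − 102.480 = 57.699 → +57.7 mireds, a warming shift.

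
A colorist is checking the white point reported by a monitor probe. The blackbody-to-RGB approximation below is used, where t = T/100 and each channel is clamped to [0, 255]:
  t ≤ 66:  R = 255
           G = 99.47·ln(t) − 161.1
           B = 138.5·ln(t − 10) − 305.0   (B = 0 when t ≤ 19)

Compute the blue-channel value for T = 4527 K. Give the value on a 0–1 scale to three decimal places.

t = 4527/100 = 45.27; the t ≤ 66 branch applies.
B = 138.5·ln(45.27 − 10) − 305.0 = 138.5·ln 35.27 − 305.0 = 138.5·3.5630 − 305.0 = 188.480.
On a 0–1 scale: 188.480/255 = 0.7391 → 0.739.

0.739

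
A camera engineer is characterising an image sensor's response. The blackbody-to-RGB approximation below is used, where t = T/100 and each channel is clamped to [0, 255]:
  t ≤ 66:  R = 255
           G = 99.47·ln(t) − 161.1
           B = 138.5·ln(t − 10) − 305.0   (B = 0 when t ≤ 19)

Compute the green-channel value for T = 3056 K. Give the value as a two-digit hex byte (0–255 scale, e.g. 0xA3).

0xB3

t = 3056/100 = 30.56; the t ≤ 66 branch applies.
G = 99.47·ln 30.56 − 161.1 = 99.47·3.4197 − 161.1 = 179.057.
Rounded: 179; in hex, 0xB3.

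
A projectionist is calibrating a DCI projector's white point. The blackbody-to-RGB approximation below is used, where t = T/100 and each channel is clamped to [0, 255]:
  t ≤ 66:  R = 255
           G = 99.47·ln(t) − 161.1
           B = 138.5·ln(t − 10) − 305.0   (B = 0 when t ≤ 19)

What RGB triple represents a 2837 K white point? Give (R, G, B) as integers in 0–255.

(255, 172, 98)

t = 2837/100 = 28.37; the t ≤ 66 branch applies.
R = 255 by definition for t ≤ 66.
G = 99.47·ln 28.37 − 161.1 = 99.47·3.3453 − 161.1 = 171.660.
B = 138.5·ln(28.37 − 10) − 305.0 = 138.5·ln 18.37 − 305.0 = 138.5·2.9107 − 305.0 = 98.135.
Rounded: (255, 172, 98).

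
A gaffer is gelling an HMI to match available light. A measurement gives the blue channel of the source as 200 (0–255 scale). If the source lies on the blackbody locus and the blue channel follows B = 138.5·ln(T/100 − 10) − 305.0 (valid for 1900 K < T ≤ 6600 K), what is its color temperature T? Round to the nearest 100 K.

4800 K

ln(t − 10) = (200 + 305.0) / 138.5 = 3.6462.
t − 10 = e^3.6462 = 38.329, so t = 48.329.
T = 100·t = 4833 K → 4800 K to the nearest 100 K.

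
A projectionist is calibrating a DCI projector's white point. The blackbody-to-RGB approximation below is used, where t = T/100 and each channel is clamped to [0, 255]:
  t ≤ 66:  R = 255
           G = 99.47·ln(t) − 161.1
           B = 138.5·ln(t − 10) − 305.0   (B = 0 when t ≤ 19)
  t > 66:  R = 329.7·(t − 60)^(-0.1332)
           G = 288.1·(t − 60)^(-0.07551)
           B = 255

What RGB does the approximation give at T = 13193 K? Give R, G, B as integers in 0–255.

t = 13193/100 = 131.93; the t > 66 branch applies.
R = 329.7·(131.93 − 60)^(-0.1332) = 329.7·71.93^(-0.1332) = 329.7·0.56580 = 186.543.
G = 288.1·(131.93 − 60)^(-0.07551) = 288.1·71.93^(-0.07551) = 288.1·0.72408 = 208.607.
B = 255 by definition for t > 66.
Rounded: (187, 209, 255).

R=187, G=209, B=255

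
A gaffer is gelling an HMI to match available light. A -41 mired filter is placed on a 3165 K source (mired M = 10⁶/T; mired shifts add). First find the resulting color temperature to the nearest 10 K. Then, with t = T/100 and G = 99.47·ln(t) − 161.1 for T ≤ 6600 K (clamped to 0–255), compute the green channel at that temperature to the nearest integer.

M_in = 10⁶/3165 = 315.96; M_out = 315.96 + (-41) = 274.96.
T_out = 10⁶/274.96 = 3636.9 K → 3640 K; t = 36.4.
G = 99.47·ln 36.4 − 161.1 = 99.47·3.5946 − 161.1 = 196.452.
Rounded: 196.

196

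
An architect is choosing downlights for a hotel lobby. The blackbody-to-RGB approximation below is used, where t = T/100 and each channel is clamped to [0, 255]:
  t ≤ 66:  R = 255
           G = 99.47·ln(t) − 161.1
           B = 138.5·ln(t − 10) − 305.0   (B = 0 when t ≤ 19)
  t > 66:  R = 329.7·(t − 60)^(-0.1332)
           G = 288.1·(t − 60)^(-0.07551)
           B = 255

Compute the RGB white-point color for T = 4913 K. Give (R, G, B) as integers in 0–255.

(255, 226, 203)

t = 4913/100 = 49.13; the t ≤ 66 branch applies.
R = 255 by definition for t ≤ 66.
G = 99.47·ln 49.13 − 161.1 = 99.47·3.8945 − 161.1 = 226.283.
B = 138.5·ln(49.13 − 10) − 305.0 = 138.5·ln 39.13 − 305.0 = 138.5·3.6669 − 305.0 = 202.864.
Rounded: (255, 226, 203).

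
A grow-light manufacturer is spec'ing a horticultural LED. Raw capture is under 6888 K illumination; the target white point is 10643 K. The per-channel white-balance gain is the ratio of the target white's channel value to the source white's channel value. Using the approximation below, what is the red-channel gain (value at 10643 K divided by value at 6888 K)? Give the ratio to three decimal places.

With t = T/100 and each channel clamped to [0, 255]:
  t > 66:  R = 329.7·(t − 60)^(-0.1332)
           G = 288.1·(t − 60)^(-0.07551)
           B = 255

At 6888 K (t = 68.88):
  R = 329.7·(68.88 − 60)^(-0.1332) = 329.7·8.88^(-0.1332) = 329.7·0.74760 = 246.485.
At 10643 K (t = 106.43):
  R = 329.7·(106.43 − 60)^(-0.1332) = 329.7·46.43^(-0.1332) = 329.7·0.59977 = 197.743.
Gain = 197.743 / 246.485 = 0.8023 → 0.802.

0.802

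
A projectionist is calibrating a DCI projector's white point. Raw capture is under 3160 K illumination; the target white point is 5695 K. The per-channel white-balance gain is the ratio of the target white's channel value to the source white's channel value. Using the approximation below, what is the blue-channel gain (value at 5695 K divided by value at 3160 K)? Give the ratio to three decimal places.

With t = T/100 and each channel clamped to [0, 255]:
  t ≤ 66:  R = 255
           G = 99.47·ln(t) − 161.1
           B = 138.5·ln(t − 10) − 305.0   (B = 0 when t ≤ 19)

At 3160 K (t = 31.6):
  B = 138.5·ln(31.6 − 10) − 305.0 = 138.5·ln 21.6 − 305.0 = 138.5·3.0727 − 305.0 = 120.568.
At 5695 K (t = 56.95):
  B = 138.5·ln(56.95 − 10) − 305.0 = 138.5·ln 46.95 − 305.0 = 138.5·3.8491 − 305.0 = 228.098.
Gain = 228.098 / 120.568 = 1.8919 → 1.892.

1.892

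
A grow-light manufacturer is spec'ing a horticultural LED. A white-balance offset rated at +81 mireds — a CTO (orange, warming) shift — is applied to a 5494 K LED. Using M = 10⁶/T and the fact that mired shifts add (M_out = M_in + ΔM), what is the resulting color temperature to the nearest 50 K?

M_in = 10⁶/5494 = 182.02 mireds.
M_out = 182.02 + (+81) = 263.02 mireds.
T_out = 10⁶/263.02 = 3802.0 K → 3800 K.

3800 K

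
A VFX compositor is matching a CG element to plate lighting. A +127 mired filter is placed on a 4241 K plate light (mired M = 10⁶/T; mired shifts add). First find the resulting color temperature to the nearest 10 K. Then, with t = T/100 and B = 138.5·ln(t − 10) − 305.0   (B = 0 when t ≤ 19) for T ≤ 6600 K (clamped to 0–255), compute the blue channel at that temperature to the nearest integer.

M_in = 10⁶/4241 = 235.79; M_out = 235.79 + (+127) = 362.79.
T_out = 10⁶/362.79 = 2756.4 K → 2760 K; t = 27.6.
B = 138.5·ln(27.6 − 10) − 305.0 = 138.5·ln 17.6 − 305.0 = 138.5·2.8679 − 305.0 = 92.204.
Rounded: 92.

92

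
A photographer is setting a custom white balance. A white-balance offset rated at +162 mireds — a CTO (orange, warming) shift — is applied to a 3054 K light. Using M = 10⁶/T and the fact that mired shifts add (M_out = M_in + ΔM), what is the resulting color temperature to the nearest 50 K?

M_in = 10⁶/3054 = 327.44 mireds.
M_out = 327.44 + (+162) = 489.44 mireds.
T_out = 10⁶/489.44 = 2043.2 K → 2050 K.

2050 K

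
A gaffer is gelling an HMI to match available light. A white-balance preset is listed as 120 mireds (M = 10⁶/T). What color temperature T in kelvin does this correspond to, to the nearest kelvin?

T = 10⁶ / 120 = 8333.33 K → 8333 K.

8333 K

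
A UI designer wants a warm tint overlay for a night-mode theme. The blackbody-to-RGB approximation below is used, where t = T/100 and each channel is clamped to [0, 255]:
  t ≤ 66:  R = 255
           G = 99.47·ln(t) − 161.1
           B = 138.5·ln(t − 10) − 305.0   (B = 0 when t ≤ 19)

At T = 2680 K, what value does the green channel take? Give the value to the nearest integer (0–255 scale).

166

t = 2680/100 = 26.8; the t ≤ 66 branch applies.
G = 99.47·ln 26.8 − 161.1 = 99.47·3.2884 − 161.1 = 165.997.
Rounded: 166.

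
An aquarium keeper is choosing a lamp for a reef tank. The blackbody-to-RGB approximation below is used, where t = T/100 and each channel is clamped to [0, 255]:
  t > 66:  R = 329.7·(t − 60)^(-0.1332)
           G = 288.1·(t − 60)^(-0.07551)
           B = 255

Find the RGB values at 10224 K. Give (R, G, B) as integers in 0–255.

(200, 217, 255)

t = 10224/100 = 102.24; the t > 66 branch applies.
R = 329.7·(102.24 − 60)^(-0.1332) = 329.7·42.24^(-0.1332) = 329.7·0.60737 = 200.250.
G = 288.1·(102.24 − 60)^(-0.07551) = 288.1·42.24^(-0.07551) = 288.1·0.75377 = 217.163.
B = 255 by definition for t > 66.
Rounded: (200, 217, 255).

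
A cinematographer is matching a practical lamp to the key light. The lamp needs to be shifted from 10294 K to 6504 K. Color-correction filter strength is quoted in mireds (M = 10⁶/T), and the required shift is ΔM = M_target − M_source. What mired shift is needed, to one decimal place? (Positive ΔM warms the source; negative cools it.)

+56.6 mireds

M_source = 10⁶/10294 = 97.144; M_target = 10⁶/6504 = 153.752.
ΔM = 153.752 − 97.144 = 56.608 → +56.6 mireds, a warming shift.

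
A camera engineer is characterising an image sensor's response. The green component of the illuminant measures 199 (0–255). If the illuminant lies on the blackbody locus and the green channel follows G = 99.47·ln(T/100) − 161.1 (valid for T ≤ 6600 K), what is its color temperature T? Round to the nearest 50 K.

ln t = (199 + 161.1) / 99.47 = 3.6202.
t = e^3.6202 = 37.345.
T = 100·t = 3734 K → 3750 K to the nearest 50 K.

3750 K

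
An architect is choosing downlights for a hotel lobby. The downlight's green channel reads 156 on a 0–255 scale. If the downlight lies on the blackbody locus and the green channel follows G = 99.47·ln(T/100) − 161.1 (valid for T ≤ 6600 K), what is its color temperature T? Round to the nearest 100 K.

ln t = (156 + 161.1) / 99.47 = 3.1879.
t = e^3.1879 = 24.237.
T = 100·t = 2424 K → 2400 K to the nearest 100 K.

2400 K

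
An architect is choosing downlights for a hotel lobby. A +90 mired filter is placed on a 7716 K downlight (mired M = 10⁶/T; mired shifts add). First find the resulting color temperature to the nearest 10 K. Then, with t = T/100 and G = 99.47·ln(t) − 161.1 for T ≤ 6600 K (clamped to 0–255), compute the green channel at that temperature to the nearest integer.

219

M_in = 10⁶/7716 = 129.60; M_out = 129.60 + (+90) = 219.60.
T_out = 10⁶/219.60 = 4553.7 K → 4550 K; t = 45.5.
G = 99.47·ln 45.5 − 161.1 = 99.47·3.8177 − 161.1 = 218.648.
Rounded: 219.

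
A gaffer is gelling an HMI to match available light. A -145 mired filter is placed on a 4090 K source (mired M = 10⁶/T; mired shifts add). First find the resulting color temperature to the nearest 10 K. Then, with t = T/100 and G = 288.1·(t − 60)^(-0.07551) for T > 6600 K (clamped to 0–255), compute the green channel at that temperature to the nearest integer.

M_in = 10⁶/4090 = 244.50; M_out = 244.50 + (-145) = 99.50.
T_out = 10⁶/99.50 = 10050.4 K → 10050 K; t = 100.5.
G = 288.1·(100.5 − 60)^(-0.07551) = 288.1·40.5^(-0.07551) = 288.1·0.75617 = 217.853.
Rounded: 218.

218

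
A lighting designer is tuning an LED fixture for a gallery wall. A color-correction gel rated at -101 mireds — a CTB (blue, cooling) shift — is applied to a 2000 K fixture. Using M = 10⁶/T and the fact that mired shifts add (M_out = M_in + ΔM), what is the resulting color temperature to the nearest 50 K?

2500 K

M_in = 10⁶/2000 = 500.00 mireds.
M_out = 500.00 + (-101) = 399.00 mireds.
T_out = 10⁶/399.00 = 2506.3 K → 2500 K.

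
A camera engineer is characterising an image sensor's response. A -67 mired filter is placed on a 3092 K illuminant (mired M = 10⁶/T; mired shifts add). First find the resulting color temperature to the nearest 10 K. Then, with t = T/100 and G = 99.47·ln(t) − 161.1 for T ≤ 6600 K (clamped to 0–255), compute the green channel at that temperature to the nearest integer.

203

M_in = 10⁶/3092 = 323.42; M_out = 323.42 + (-67) = 256.42.
T_out = 10⁶/256.42 = 3899.9 K → 3900 K; t = 39.
G = 99.47·ln 39 − 161.1 = 99.47·3.6636 − 161.1 = 203.314.
Rounded: 203.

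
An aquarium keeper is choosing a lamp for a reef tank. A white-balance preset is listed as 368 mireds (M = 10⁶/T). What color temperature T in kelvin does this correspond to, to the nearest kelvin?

2717 K

T = 10⁶ / 368 = 2717.39 K → 2717 K.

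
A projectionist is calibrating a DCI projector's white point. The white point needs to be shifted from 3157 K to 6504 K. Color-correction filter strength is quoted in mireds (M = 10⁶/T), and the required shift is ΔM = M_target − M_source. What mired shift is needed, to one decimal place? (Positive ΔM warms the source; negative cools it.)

-163.0 mireds

M_source = 10⁶/3157 = 316.756; M_target = 10⁶/6504 = 153.752.
ΔM = 153.752 − 316.756 = -163.005 → -163.0 mireds, a cooling shift.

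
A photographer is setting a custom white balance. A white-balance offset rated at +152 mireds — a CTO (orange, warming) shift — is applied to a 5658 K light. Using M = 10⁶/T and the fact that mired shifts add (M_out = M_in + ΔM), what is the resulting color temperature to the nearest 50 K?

M_in = 10⁶/5658 = 176.74 mireds.
M_out = 176.74 + (+152) = 328.74 mireds.
T_out = 10⁶/328.74 = 3041.9 K → 3050 K.

3050 K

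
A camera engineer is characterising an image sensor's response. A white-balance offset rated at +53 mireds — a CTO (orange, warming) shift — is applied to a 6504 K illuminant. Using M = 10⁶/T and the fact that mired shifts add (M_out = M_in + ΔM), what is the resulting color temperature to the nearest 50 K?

4850 K

M_in = 10⁶/6504 = 153.75 mireds.
M_out = 153.75 + (+53) = 206.75 mireds.
T_out = 10⁶/206.75 = 4836.7 K → 4850 K.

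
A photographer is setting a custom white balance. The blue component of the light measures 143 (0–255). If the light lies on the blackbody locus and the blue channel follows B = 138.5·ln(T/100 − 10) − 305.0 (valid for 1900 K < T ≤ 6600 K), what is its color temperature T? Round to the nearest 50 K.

3550 K

ln(t − 10) = (143 + 305.0) / 138.5 = 3.2347.
t − 10 = e^3.2347 = 25.398, so t = 35.398.
T = 100·t = 3540 K → 3550 K to the nearest 50 K.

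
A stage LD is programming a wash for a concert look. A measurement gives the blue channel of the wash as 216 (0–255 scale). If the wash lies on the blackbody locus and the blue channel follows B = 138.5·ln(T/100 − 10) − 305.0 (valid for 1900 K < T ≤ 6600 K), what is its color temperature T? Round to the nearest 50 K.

ln(t − 10) = (216 + 305.0) / 138.5 = 3.7617.
t − 10 = e^3.7617 = 43.023, so t = 53.023.
T = 100·t = 5302 K → 5300 K to the nearest 50 K.

5300 K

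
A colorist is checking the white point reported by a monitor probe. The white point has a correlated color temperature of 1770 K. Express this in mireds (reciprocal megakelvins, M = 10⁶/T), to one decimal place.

565.0 mireds

M = 10⁶ / 1770 = 564.972 → 565.0 mireds.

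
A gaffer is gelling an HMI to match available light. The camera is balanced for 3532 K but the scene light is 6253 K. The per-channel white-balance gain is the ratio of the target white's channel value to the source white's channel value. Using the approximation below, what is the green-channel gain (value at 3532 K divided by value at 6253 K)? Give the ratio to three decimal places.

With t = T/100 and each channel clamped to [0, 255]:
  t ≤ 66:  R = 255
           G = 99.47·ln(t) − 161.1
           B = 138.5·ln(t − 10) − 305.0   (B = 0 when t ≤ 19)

0.773

At 6253 K (t = 62.53):
  G = 99.47·ln 62.53 − 161.1 = 99.47·4.1356 − 161.1 = 250.273.
At 3532 K (t = 35.32):
  G = 99.47·ln 35.32 − 161.1 = 99.47·3.5644 − 161.1 = 193.456.
Gain = 193.456 / 250.273 = 0.7730 → 0.773.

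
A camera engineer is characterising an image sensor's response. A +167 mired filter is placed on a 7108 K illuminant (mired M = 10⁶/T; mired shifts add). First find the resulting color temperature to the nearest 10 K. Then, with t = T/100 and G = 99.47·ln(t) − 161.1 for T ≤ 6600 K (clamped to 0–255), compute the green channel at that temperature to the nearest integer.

M_in = 10⁶/7108 = 140.69; M_out = 140.69 + (+167) = 307.69.
T_out = 10⁶/307.69 = 3250.1 K → 3250 K; t = 32.5.
G = 99.47·ln 32.5 − 161.1 = 99.47·3.4812 − 161.1 = 185.179.
Rounded: 185.

185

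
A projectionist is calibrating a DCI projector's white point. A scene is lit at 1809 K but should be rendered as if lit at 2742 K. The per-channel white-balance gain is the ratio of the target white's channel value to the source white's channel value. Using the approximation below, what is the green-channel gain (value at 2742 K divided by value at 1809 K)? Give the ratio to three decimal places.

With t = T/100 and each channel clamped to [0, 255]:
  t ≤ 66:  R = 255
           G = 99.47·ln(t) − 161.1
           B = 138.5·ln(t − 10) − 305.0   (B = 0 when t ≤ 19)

1.326

At 1809 K (t = 18.09):
  G = 99.47·ln 18.09 − 161.1 = 99.47·2.8954 − 161.1 = 126.901.
At 2742 K (t = 27.42):
  G = 99.47·ln 27.42 − 161.1 = 99.47·3.3113 − 161.1 = 168.272.
Gain = 168.272 / 126.901 = 1.3260 → 1.326.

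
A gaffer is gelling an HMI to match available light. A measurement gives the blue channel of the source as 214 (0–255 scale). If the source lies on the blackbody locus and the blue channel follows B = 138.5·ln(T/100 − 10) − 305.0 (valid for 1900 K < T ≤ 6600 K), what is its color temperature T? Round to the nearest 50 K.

ln(t − 10) = (214 + 305.0) / 138.5 = 3.7473.
t − 10 = e^3.7473 = 42.406, so t = 52.406.
T = 100·t = 5241 K → 5250 K to the nearest 50 K.

5250 K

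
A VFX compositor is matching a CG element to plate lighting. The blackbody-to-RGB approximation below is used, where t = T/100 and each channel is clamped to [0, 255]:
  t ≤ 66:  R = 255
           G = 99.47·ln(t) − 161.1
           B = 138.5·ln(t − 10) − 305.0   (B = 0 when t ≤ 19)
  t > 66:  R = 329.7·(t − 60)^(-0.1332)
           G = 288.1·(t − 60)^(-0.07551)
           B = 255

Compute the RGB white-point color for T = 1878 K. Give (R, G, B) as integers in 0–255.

(255, 131, 0)

t = 1878/100 = 18.78; the t ≤ 66 branch applies.
R = 255 by definition for t ≤ 66.
G = 99.47·ln 18.78 − 161.1 = 99.47·2.9328 − 161.1 = 130.625.
t = 18.78 ≤ 19, so B = 0.
Rounded: (255, 131, 0).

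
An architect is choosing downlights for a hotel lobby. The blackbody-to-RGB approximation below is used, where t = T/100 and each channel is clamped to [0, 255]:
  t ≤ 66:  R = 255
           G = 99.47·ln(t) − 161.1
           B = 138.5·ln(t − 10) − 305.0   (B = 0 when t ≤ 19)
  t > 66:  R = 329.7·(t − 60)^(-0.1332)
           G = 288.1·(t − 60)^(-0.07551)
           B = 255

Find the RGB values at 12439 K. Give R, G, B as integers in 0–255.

R=189, G=210, B=255

t = 12439/100 = 124.39; the t > 66 branch applies.
R = 329.7·(124.39 − 60)^(-0.1332) = 329.7·64.39^(-0.1332) = 329.7·0.57420 = 189.315.
G = 288.1·(124.39 − 60)^(-0.07551) = 288.1·64.39^(-0.07551) = 288.1·0.73016 = 210.358.
B = 255 by definition for t > 66.
Rounded: (189, 210, 255).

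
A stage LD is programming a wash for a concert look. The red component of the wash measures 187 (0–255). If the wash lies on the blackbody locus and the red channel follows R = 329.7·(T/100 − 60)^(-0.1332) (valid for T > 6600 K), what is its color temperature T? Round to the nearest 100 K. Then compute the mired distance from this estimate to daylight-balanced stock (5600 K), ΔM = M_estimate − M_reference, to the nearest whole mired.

(t − 60)^(-0.1332) = 187/329.7 = 0.56718.
t − 60 = 0.56718^(1/-0.1332) = 0.56718^(-7.508) = 70.620, so t = 130.620.
T = 100·t = 13062 K → 13100 K to the nearest 100 K.
M_estimate = 10⁶/13100 = 76.34; M_reference = 10⁶/5600 = 178.57.
ΔM = 76.34 − 178.57 = -102.24 → -102 mireds.

-102 mireds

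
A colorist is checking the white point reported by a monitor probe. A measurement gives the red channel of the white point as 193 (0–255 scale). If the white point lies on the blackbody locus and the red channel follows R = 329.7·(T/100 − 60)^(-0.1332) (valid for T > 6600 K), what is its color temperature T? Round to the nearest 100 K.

(t − 60)^(-0.1332) = 193/329.7 = 0.58538.
t − 60 = 0.58538^(1/-0.1332) = 0.58538^(-7.508) = 55.713, so t = 115.713.
T = 100·t = 11571 K → 11600 K to the nearest 100 K.

11600 K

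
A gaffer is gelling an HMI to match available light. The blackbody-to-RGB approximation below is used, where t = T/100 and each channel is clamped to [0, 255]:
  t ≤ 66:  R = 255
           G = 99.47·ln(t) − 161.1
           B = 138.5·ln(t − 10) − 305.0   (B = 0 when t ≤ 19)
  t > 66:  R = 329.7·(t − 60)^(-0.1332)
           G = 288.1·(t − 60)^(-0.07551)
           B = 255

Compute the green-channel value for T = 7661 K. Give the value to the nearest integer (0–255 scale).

t = 7661/100 = 76.61; the t > 66 branch applies.
G = 288.1·(76.61 − 60)^(-0.07551) = 288.1·16.61^(-0.07551) = 288.1·0.80882 = 233.020.
Rounded: 233.

233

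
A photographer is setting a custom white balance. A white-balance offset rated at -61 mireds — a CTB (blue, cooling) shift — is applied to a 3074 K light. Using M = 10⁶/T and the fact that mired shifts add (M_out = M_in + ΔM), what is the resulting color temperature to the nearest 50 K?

3800 K

M_in = 10⁶/3074 = 325.31 mireds.
M_out = 325.31 + (-61) = 264.31 mireds.
T_out = 10⁶/264.31 = 3783.4 K → 3800 K.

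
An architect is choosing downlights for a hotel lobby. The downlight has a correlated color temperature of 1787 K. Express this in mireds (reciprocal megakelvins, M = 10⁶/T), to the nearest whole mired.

M = 10⁶ / 1787 = 559.597 → 560 mireds.

560 mireds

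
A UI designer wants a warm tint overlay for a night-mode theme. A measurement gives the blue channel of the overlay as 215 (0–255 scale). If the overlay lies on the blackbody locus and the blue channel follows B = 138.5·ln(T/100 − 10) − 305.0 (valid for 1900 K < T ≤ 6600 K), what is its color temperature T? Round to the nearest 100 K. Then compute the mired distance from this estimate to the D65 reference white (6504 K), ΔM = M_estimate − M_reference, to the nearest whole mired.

ln(t − 10) = (215 + 305.0) / 138.5 = 3.7545.
t − 10 = e^3.7545 = 42.713, so t = 52.713.
T = 100·t = 5271 K → 5300 K to the nearest 100 K.
M_estimate = 10⁶/5300 = 188.68; M_reference = 10⁶/6504 = 153.75.
ΔM = 188.68 − 153.75 = 34.93 → +35 mireds.

+35 mireds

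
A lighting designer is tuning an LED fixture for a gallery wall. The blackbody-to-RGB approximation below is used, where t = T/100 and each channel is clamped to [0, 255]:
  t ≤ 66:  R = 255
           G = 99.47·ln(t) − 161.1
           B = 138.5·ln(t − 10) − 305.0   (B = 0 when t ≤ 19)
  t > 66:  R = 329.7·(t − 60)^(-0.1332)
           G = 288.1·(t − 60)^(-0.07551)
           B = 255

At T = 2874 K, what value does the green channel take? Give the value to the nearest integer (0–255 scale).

173

t = 2874/100 = 28.74; the t ≤ 66 branch applies.
G = 99.47·ln 28.74 − 161.1 = 99.47·3.3583 − 161.1 = 172.949.
Rounded: 173.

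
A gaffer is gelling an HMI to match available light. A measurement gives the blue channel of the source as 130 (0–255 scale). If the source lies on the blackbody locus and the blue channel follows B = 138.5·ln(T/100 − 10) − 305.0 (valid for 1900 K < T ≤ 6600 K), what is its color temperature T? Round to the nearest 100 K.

ln(t − 10) = (130 + 305.0) / 138.5 = 3.1408.
t − 10 = e^3.1408 = 23.122, so t = 33.122.
T = 100·t = 3312 K → 3300 K to the nearest 100 K.

3300 K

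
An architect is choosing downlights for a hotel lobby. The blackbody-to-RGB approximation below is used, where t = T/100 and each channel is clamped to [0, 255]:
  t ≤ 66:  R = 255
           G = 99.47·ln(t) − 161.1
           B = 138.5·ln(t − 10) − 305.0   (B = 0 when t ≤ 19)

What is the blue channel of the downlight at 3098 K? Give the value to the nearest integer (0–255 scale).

t = 3098/100 = 30.98; the t ≤ 66 branch applies.
B = 138.5·ln(30.98 − 10) − 305.0 = 138.5·ln 20.98 − 305.0 = 138.5·3.0436 − 305.0 = 116.534.
Rounded: 117.

117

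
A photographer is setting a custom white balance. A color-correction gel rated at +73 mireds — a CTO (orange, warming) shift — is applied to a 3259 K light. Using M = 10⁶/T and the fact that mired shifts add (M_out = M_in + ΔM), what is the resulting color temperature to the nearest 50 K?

M_in = 10⁶/3259 = 306.84 mireds.
M_out = 306.84 + (+73) = 379.84 mireds.
T_out = 10⁶/379.84 = 2632.7 K → 2650 K.

2650 K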